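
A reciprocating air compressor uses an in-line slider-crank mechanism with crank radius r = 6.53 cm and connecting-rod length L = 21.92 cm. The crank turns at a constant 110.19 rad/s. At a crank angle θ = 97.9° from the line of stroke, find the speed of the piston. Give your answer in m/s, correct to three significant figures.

ω = 110.2 rad/s
For an in-line slider-crank, x = r cosθ + √(L² − r² sin²θ), so v = −rω sinθ·[1 + r cosθ/√(L² − r² sin²θ)].
With r = 0.0653 m, L = 0.2192 m, θ = 97.9°: √(L² − r² sin²θ) = 0.20944 m.
v = −0.0653·110.2·0.99051·[1 + 0.0653·-0.13744/0.20944] = -6.8217 m/s.
|v| = 6.8217 m/s.

6.82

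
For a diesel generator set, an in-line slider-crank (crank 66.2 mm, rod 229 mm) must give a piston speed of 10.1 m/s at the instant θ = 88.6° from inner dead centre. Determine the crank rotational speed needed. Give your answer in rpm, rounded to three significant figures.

For an in-line slider-crank, |v_piston| = rω|sinθ|·[1 + r cosθ/√(L² − r² sin²θ)].
With r = 0.0662 m, L = 0.229 m, θ = 88.6°: the bracketed kinematic factor |dx/dθ| = 0.066668 m.
ω = v/|dx/dθ| = 10.1/0.066668 = 151.5 rad/s.
N = 60ω/(2π) = 1446.7 rpm.

1450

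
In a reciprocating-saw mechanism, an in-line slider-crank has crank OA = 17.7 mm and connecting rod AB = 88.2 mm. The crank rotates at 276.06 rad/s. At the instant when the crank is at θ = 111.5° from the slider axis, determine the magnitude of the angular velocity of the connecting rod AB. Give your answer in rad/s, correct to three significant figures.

20.7

ω = 276.1 rad/s
The rod makes angle φ with the slider axis where L sinφ = r sinθ; differentiating, L cosφ·φ̇ = r ω cosθ.
L cosφ = √(L² − r² sin²θ) = 0.086649 m.
|ω_rod| = r ω |cosθ| / √(L² − r² sin²θ) = 0.0177·276.1·0.36650/0.086649 = 20.668 rad/s.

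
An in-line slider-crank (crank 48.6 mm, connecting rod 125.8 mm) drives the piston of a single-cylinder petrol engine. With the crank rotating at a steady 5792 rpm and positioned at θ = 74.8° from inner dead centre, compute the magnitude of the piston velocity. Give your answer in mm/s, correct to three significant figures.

ω = 2π·5792/60 = 606.5 rad/s
For an in-line slider-crank, x = r cosθ + √(L² − r² sin²θ), so v = −rω sinθ·[1 + r cosθ/√(L² − r² sin²θ)].
With r = 0.0486 m, L = 0.1258 m, θ = 74.8°: √(L² − r² sin²θ) = 0.11673 m.
v = −0.0486·606.5·0.96502·[1 + 0.0486·0.26219/0.11673] = -31.552 m/s.
|v| = 31.552 m/s = 31552 mm/s.

31600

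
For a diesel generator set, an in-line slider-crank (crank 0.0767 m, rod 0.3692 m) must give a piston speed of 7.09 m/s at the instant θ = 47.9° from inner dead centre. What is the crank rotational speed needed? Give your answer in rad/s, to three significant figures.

For an in-line slider-crank, |v_piston| = rω|sinθ|·[1 + r cosθ/√(L² − r² sin²θ)].
With r = 0.0767 m, L = 0.3692 m, θ = 47.9°: the bracketed kinematic factor |dx/dθ| = 0.064932 m.
ω = v/|dx/dθ| = 7.09/0.064932 = 109.19 rad/s.

109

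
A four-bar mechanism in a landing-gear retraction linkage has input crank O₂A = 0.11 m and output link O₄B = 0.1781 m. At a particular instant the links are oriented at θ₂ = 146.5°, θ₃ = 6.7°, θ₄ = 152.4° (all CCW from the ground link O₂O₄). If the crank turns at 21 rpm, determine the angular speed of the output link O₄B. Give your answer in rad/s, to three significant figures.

1.56

ω₂ = 2.199 rad/s (from 21 rpm).
Differentiating the loop-closure r₂e^{iθ₂}+r₃e^{iθ₃}=r₁+r₄e^{iθ₄} gives r₂ω₂e^{iθ₂}+r₃ω₃e^{iθ₃}=r₄ω₄e^{iθ₄}.
Eliminating the other unknown: ω₄ = r₂ω₂ sin(θ₂−θ₃) / [r₄ sin(θ₄−θ₃)].
Numerator sine = +0.64546; denominator sine = +0.56353.
Result = 0.11·2.199·(+0.64546) / (0.1781·(+0.56353)) = +1.5557 rad/s; magnitude 1.5557 rad/s.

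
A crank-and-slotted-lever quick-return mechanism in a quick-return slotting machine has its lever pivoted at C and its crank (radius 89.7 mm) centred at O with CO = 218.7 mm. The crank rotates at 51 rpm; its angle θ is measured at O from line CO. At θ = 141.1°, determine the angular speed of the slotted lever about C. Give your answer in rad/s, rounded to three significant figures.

ω = 5.341 rad/s (from 51 rpm).
Crank pin A relative to C: A = (d + r cosθ, r sinθ); lever angle φ = atan2(r sinθ, d + r cosθ).
Differentiating tanφ: φ̇ = rω(d cosθ + r)/(d² + r² + 2dr cosθ).
d² + r² + 2dr cosθ = |CA|² = 0.0253416 m²;  d cosθ + r = -0.080502 m.
|ω_lever| = |0.0897·5.341·-0.080502| / 0.0253416 = 1.5218 rad/s.

1.52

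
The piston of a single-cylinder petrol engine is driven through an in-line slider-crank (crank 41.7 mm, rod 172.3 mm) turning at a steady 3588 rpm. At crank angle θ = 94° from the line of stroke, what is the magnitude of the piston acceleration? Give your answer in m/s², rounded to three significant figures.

1860

ω = 2π·3588/60 = 375.7 rad/s
x(θ) = r cosθ + √(L² − r² sin²θ); with ω constant, a = ω²·d²x/dθ².
d²x/dθ² = −r cosθ − r²(cos2θ)/√u − r⁴ sin²2θ/(4u^{3/2}),  u = L² − r² sin²θ = 0.0279569 m².
Substituting r = 0.0417 m, L = 0.1723 m, θ = 94°: d²x/dθ² = +0.013204 m.
a = ω²·d²x/dθ² = (375.7)²·(+0.013204) = +1864.1 m/s²;  |a| = 1864.1 m/s².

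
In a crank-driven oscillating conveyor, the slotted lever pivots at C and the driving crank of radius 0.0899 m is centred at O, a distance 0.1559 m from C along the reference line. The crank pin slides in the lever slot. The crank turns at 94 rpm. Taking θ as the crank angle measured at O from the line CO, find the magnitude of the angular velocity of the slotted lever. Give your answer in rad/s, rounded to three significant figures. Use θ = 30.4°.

ω = 9.844 rad/s (from 94 rpm).
Crank pin A relative to C: A = (d + r cosθ, r sinθ); lever angle φ = atan2(r sinθ, d + r cosθ).
Differentiating tanφ: φ̇ = rω(d cosθ + r)/(d² + r² + 2dr cosθ).
d² + r² + 2dr cosθ = |CA|² = 0.0565638 m²;  d cosθ + r = +0.22437 m.
|ω_lever| = |0.0899·9.844·+0.22437| / 0.0565638 = 3.5102 rad/s.

3.51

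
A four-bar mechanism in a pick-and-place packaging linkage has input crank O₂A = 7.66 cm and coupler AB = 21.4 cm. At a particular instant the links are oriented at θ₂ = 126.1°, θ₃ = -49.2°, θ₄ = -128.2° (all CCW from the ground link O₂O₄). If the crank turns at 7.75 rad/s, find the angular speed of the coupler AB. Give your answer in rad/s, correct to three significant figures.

2.72

ω₂ = 7.75 rad/s
Differentiating the loop-closure r₂e^{iθ₂}+r₃e^{iθ₃}=r₁+r₄e^{iθ₄} gives r₂ω₂e^{iθ₂}+r₃ω₃e^{iθ₃}=r₄ω₄e^{iθ₄}.
Eliminating the other unknown: ω₃ = r₂ω₂ sin(θ₄−θ₂) / [r₃ sin(θ₃−θ₄)].
Numerator sine = +0.96269; denominator sine = +0.98163.
Result = 0.0766·7.75·(+0.96269) / (0.214·(+0.98163)) = +2.7206 rad/s; magnitude 2.7206 rad/s.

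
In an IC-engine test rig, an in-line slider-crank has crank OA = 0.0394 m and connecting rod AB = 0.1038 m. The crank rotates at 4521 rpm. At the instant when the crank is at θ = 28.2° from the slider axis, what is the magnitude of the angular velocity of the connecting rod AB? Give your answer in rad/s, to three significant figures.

ω = 473.4 rad/s (converted from 4521 rpm).
The rod makes angle φ with the slider axis where L sinφ = r sinθ; differentiating, L cosφ·φ̇ = r ω cosθ.
L cosφ = √(L² − r² sin²θ) = 0.10212 m.
|ω_rod| = r ω |cosθ| / √(L² − r² sin²θ) = 0.0394·473.4·0.88130/0.10212 = 160.99 rad/s.

161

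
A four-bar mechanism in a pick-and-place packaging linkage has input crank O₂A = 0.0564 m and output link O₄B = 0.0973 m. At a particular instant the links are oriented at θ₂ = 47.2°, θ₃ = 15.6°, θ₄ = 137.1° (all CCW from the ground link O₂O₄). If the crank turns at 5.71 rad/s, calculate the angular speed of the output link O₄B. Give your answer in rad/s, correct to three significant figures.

ω₂ = 5.71 rad/s
Differentiating the loop-closure r₂e^{iθ₂}+r₃e^{iθ₃}=r₁+r₄e^{iθ₄} gives r₂ω₂e^{iθ₂}+r₃ω₃e^{iθ₃}=r₄ω₄e^{iθ₄}.
Eliminating the other unknown: ω₄ = r₂ω₂ sin(θ₂−θ₃) / [r₄ sin(θ₄−θ₃)].
Numerator sine = +0.52399; denominator sine = +0.85264.
Result = 0.0564·5.71·(+0.52399) / (0.0973·(+0.85264)) = +2.034 rad/s; magnitude 2.034 rad/s.

2.03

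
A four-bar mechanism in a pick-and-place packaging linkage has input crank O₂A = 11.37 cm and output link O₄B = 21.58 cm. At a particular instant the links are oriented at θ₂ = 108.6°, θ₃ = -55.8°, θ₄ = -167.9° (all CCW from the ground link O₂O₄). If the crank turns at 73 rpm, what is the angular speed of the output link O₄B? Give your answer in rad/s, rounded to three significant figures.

1.17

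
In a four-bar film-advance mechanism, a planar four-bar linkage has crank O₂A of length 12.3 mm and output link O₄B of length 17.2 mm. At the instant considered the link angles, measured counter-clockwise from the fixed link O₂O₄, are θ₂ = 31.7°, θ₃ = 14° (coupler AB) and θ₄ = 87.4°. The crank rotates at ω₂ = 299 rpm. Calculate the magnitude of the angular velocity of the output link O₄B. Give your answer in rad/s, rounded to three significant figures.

ω₂ = 31.31 rad/s (from 299 rpm).
Differentiating the loop-closure r₂e^{iθ₂}+r₃e^{iθ₃}=r₁+r₄e^{iθ₄} gives r₂ω₂e^{iθ₂}+r₃ω₃e^{iθ₃}=r₄ω₄e^{iθ₄}.
Eliminating the other unknown: ω₄ = r₂ω₂ sin(θ₂−θ₃) / [r₄ sin(θ₄−θ₃)].
Numerator sine = +0.30403; denominator sine = +0.95832.
Result = 0.0123·31.31·(+0.30403) / (0.0172·(+0.95832)) = +7.1037 rad/s; magnitude 7.1037 rad/s.

7.10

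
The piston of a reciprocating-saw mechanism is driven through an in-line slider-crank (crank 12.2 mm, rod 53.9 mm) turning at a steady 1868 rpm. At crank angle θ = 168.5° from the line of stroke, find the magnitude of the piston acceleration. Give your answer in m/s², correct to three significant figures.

ω = 2π·1868/60 = 195.6 rad/s
x(θ) = r cosθ + √(L² − r² sin²θ); with ω constant, a = ω²·d²x/dθ².
d²x/dθ² = −r cosθ − r²(cos2θ)/√u − r⁴ sin²2θ/(4u^{3/2}),  u = L² − r² sin²θ = 0.00289929 m².
Substituting r = 0.0122 m, L = 0.0539 m, θ = 168.5°: d²x/dθ² = +0.0094052 m.
a = ω²·d²x/dθ² = (195.6)²·(+0.0094052) = +359.9 m/s²;  |a| = 359.9 m/s².

360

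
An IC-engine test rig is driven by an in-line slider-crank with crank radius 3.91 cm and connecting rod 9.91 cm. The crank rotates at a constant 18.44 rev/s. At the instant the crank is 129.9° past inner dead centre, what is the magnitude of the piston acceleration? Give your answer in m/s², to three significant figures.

366

ω = 2π·18.4 = 115.9 rad/s
x(θ) = r cosθ + √(L² − r² sin²θ); with ω constant, a = ω²·d²x/dθ².
d²x/dθ² = −r cosθ − r²(cos2θ)/√u − r⁴ sin²2θ/(4u^{3/2}),  u = L² − r² sin²θ = 0.00892104 m².
Substituting r = 0.0391 m, L = 0.0991 m, θ = 129.9°: d²x/dθ² = +0.027275 m.
a = ω²·d²x/dθ² = (115.9)²·(+0.027275) = +366.14 m/s²;  |a| = 366.14 m/s².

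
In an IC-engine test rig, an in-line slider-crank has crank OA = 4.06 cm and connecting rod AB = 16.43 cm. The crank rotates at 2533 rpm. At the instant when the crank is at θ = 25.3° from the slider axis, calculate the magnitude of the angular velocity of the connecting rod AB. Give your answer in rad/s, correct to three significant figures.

ω = 265.3 rad/s (converted from 2533 rpm).
The rod makes angle φ with the slider axis where L sinφ = r sinθ; differentiating, L cosφ·φ̇ = r ω cosθ.
L cosφ = √(L² − r² sin²θ) = 0.16338 m.
|ω_rod| = r ω |cosθ| / √(L² − r² sin²θ) = 0.0406·265.3·0.90408/0.16338 = 59.593 rad/s.

59.6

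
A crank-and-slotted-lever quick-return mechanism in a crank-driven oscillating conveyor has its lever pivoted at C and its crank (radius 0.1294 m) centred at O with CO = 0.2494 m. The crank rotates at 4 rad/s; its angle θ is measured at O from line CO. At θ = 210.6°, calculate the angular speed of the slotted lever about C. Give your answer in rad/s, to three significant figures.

ω = 4 rad/s
Crank pin A relative to C: A = (d + r cosθ, r sinθ); lever angle φ = atan2(r sinθ, d + r cosθ).
Differentiating tanφ: φ̇ = rω(d cosθ + r)/(d² + r² + 2dr cosθ).
d² + r² + 2dr cosθ = |CA|² = 0.0233884 m²;  d cosθ + r = -0.085269 m.
|ω_lever| = |0.1294·4·-0.085269| / 0.0233884 = 1.8871 rad/s.

1.89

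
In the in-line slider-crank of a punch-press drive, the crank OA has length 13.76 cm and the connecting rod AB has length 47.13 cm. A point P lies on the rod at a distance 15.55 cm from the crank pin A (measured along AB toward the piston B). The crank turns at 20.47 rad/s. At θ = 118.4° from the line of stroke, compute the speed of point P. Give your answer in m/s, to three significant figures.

2.53

ω = 20.47 rad/s.  Crank-pin speed |V_A| = rω = 2.8167 m/s, perpendicular to OA.
Rod angle: sinφ = −(r/L) sinθ ⇒ φ = -14.882°; ω_rod = −rω cosθ/√(L²−r²sin²θ) = +2.9412 rad/s.
V_P = V_A + ω_rod × AP, with AP = 0.1555 m along the rod.
Components: V_Px = −rω sinθ − a·ω_rod·sinφ = -2.3602 m/s;  V_Py = rω cosθ + a·ω_rod·cosφ = -0.89767 m/s.
|V_P| = √(V_Px² + V_Py²) = 2.5252 m/s.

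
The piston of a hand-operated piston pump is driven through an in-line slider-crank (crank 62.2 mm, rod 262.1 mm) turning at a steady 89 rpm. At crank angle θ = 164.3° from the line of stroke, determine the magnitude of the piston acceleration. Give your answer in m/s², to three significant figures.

4.10

ω = 2π·89/60 = 9.32 rad/s
x(θ) = r cosθ + √(L² − r² sin²θ); with ω constant, a = ω²·d²x/dθ².
d²x/dθ² = −r cosθ − r²(cos2θ)/√u − r⁴ sin²2θ/(4u^{3/2}),  u = L² − r² sin²θ = 0.0684131 m².
Substituting r = 0.0622 m, L = 0.2621 m, θ = 164.3°: d²x/dθ² = +0.047197 m.
a = ω²·d²x/dθ² = (9.32)²·(+0.047197) = +4.0997 m/s²;  |a| = 4.0997 m/s².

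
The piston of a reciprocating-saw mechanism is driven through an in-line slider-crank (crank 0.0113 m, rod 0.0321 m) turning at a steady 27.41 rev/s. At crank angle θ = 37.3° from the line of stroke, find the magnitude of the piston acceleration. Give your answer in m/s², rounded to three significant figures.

ω = 2π·27.4 = 172.2 rad/s
x(θ) = r cosθ + √(L² − r² sin²θ); with ω constant, a = ω²·d²x/dθ².
d²x/dθ² = −r cosθ − r²(cos2θ)/√u − r⁴ sin²2θ/(4u^{3/2}),  u = L² − r² sin²θ = 0.000983519 m².
Substituting r = 0.0113 m, L = 0.0321 m, θ = 37.3°: d²x/dθ² = -0.010193 m.
a = ω²·d²x/dθ² = (172.2)²·(-0.010193) = -302.33 m/s²;  |a| = 302.33 m/s².

302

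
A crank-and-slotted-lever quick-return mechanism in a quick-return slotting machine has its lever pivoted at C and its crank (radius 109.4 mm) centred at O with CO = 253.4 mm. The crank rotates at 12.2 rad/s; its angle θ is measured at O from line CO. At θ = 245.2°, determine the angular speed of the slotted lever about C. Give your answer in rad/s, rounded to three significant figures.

ω = 12.2 rad/s
Crank pin A relative to C: A = (d + r cosθ, r sinθ); lever angle φ = atan2(r sinθ, d + r cosθ).
Differentiating tanφ: φ̇ = rω(d cosθ + r)/(d² + r² + 2dr cosθ).
d² + r² + 2dr cosθ = |CA|² = 0.0529239 m²;  d cosθ + r = +0.0031108 m.
|ω_lever| = |0.1094·12.2·+0.0031108| / 0.0529239 = 0.078452 rad/s.

0.0785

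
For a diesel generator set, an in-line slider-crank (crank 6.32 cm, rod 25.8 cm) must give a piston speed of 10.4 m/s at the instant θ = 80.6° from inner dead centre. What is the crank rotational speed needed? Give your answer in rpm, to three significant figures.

For an in-line slider-crank, |v_piston| = rω|sinθ|·[1 + r cosθ/√(L² − r² sin²θ)].
With r = 0.0632 m, L = 0.258 m, θ = 80.6°: the bracketed kinematic factor |dx/dθ| = 0.064922 m.
ω = v/|dx/dθ| = 10.4/0.064922 = 160.19 rad/s.
N = 60ω/(2π) = 1529.7 rpm.

1530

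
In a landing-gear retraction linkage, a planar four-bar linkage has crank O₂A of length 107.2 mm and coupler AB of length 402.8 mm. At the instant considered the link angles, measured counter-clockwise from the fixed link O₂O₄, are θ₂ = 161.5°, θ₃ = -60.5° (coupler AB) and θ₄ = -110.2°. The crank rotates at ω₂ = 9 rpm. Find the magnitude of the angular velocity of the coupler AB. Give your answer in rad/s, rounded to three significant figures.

0.329

ω₂ = 0.9425 rad/s (from 9 rpm).
Differentiating the loop-closure r₂e^{iθ₂}+r₃e^{iθ₃}=r₁+r₄e^{iθ₄} gives r₂ω₂e^{iθ₂}+r₃ω₃e^{iθ₃}=r₄ω₄e^{iθ₄}.
Eliminating the other unknown: ω₃ = r₂ω₂ sin(θ₄−θ₂) / [r₃ sin(θ₃−θ₄)].
Numerator sine = +0.99956; denominator sine = +0.76267.
Result = 0.1072·0.9425·(+0.99956) / (0.4028·(+0.76267)) = +0.32874 rad/s; magnitude 0.32874 rad/s.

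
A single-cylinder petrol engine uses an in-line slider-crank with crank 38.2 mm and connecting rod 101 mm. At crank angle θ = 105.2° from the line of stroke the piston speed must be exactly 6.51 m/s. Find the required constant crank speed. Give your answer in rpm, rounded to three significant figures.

1890

For an in-line slider-crank, |v_piston| = rω|sinθ|·[1 + r cosθ/√(L² − r² sin²θ)].
With r = 0.0382 m, L = 0.101 m, θ = 105.2°: the bracketed kinematic factor |dx/dθ| = 0.032937 m.
ω = v/|dx/dθ| = 6.51/0.032937 = 197.65 rad/s.
N = 60ω/(2π) = 1887.4 rpm.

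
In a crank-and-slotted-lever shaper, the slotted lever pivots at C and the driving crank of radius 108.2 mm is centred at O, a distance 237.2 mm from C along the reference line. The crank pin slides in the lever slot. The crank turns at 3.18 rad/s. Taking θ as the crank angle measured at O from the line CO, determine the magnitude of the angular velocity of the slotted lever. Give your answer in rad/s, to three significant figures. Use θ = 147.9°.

1.30

ω = 3.18 rad/s
Crank pin A relative to C: A = (d + r cosθ, r sinθ); lever angle φ = atan2(r sinθ, d + r cosθ).
Differentiating tanφ: φ̇ = rω(d cosθ + r)/(d² + r² + 2dr cosθ).
d² + r² + 2dr cosθ = |CA|² = 0.0244882 m²;  d cosθ + r = -0.092737 m.
|ω_lever| = |0.1082·3.18·-0.092737| / 0.0244882 = 1.303 rad/s.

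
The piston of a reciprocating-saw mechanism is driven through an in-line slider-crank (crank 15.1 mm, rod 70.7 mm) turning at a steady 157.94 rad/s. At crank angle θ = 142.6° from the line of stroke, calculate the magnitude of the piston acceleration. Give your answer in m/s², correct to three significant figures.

ω = 157.9 rad/s
x(θ) = r cosθ + √(L² − r² sin²θ); with ω constant, a = ω²·d²x/dθ².
d²x/dθ² = −r cosθ − r²(cos2θ)/√u − r⁴ sin²2θ/(4u^{3/2}),  u = L² − r² sin²θ = 0.00491438 m².
Substituting r = 0.0151 m, L = 0.0707 m, θ = 142.6°: d²x/dθ² = +0.011108 m.
a = ω²·d²x/dθ² = (157.9)²·(+0.011108) = +277.08 m/s²;  |a| = 277.08 m/s².

277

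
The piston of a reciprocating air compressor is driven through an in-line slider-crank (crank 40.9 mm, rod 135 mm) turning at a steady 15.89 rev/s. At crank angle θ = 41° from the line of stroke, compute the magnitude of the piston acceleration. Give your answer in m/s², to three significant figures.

328

ω = 2π·15.9 = 99.84 rad/s
x(θ) = r cosθ + √(L² − r² sin²θ); with ω constant, a = ω²·d²x/dθ².
d²x/dθ² = −r cosθ − r²(cos2θ)/√u − r⁴ sin²2θ/(4u^{3/2}),  u = L² − r² sin²θ = 0.017505 m².
Substituting r = 0.0409 m, L = 0.135 m, θ = 41°: d²x/dθ² = -0.032923 m.
a = ω²·d²x/dθ² = (99.84)²·(-0.032923) = -328.18 m/s²;  |a| = 328.18 m/s².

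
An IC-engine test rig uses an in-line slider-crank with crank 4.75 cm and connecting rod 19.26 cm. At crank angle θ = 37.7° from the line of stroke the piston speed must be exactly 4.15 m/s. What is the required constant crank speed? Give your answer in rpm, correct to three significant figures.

1140

For an in-line slider-crank, |v_piston| = rω|sinθ|·[1 + r cosθ/√(L² − r² sin²θ)].
With r = 0.0475 m, L = 0.1926 m, θ = 37.7°: the bracketed kinematic factor |dx/dθ| = 0.034781 m.
ω = v/|dx/dθ| = 4.15/0.034781 = 119.32 rad/s.
N = 60ω/(2π) = 1139.4 rpm.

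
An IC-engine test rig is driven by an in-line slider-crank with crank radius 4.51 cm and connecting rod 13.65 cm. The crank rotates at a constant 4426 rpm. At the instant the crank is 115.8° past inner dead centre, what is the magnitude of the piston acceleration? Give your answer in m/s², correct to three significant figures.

6240

ω = 2π·4426/60 = 463.5 rad/s
x(θ) = r cosθ + √(L² − r² sin²θ); with ω constant, a = ω²·d²x/dθ².
d²x/dθ² = −r cosθ − r²(cos2θ)/√u − r⁴ sin²2θ/(4u^{3/2}),  u = L² − r² sin²θ = 0.0169835 m².
Substituting r = 0.0451 m, L = 0.1365 m, θ = 115.8°: d²x/dθ² = +0.029037 m.
a = ω²·d²x/dθ² = (463.5)²·(+0.029037) = +6237.7 m/s²;  |a| = 6237.7 m/s².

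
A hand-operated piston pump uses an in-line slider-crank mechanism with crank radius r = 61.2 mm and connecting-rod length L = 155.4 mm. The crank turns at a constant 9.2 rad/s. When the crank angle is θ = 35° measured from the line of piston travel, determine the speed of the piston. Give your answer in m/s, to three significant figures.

ω = 9.2 rad/s
For an in-line slider-crank, x = r cosθ + √(L² − r² sin²θ), so v = −rω sinθ·[1 + r cosθ/√(L² − r² sin²θ)].
With r = 0.0612 m, L = 0.1554 m, θ = 35°: √(L² − r² sin²θ) = 0.15138 m.
v = −0.0612·9.2·0.57358·[1 + 0.0612·0.81915/0.15138] = -0.42989 m/s.
|v| = 0.42989 m/s.

0.430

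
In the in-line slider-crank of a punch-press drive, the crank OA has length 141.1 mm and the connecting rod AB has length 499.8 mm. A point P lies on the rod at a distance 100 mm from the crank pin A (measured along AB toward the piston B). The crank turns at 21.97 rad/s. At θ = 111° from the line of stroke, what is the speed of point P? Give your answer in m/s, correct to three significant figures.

ω = 21.97 rad/s.  Crank-pin speed |V_A| = rω = 3.1 m/s, perpendicular to OA.
Rod angle: sinφ = −(r/L) sinθ ⇒ φ = -15.282°; ω_rod = −rω cosθ/√(L²−r²sin²θ) = +2.3042 rad/s.
V_P = V_A + ω_rod × AP, with AP = 0.1 m along the rod.
Components: V_Px = −rω sinθ − a·ω_rod·sinφ = -2.8333 m/s;  V_Py = rω cosθ + a·ω_rod·cosφ = -0.88865 m/s.
|V_P| = √(V_Px² + V_Py²) = 2.9694 m/s.

2.97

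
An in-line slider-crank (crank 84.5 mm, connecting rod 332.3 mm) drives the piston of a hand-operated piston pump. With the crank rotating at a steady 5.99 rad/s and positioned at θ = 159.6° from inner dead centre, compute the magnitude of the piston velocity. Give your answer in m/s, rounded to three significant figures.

0.134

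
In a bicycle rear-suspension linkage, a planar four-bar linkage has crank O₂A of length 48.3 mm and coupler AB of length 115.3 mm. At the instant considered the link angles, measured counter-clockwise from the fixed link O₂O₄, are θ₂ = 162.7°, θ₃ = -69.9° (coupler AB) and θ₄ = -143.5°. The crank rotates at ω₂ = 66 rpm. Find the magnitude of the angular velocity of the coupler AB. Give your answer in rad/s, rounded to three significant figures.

ω₂ = 6.912 rad/s (from 66 rpm).
Differentiating the loop-closure r₂e^{iθ₂}+r₃e^{iθ₃}=r₁+r₄e^{iθ₄} gives r₂ω₂e^{iθ₂}+r₃ω₃e^{iθ₃}=r₄ω₄e^{iθ₄}.
Eliminating the other unknown: ω₃ = r₂ω₂ sin(θ₄−θ₂) / [r₃ sin(θ₃−θ₄)].
Numerator sine = +0.80696; denominator sine = +0.95931.
Result = 0.0483·6.912·(+0.80696) / (0.1153·(+0.95931)) = +2.4355 rad/s; magnitude 2.4355 rad/s.

2.44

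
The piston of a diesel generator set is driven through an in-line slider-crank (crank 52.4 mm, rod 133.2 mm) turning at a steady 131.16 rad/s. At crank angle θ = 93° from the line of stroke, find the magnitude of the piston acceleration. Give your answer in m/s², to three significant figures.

430

ω = 131.2 rad/s
x(θ) = r cosθ + √(L² − r² sin²θ); with ω constant, a = ω²·d²x/dθ².
d²x/dθ² = −r cosθ − r²(cos2θ)/√u − r⁴ sin²2θ/(4u^{3/2}),  u = L² − r² sin²θ = 0.015004 m².
Substituting r = 0.0524 m, L = 0.1332 m, θ = 93°: d²x/dθ² = +0.025024 m.
a = ω²·d²x/dθ² = (131.2)²·(+0.025024) = +430.49 m/s²;  |a| = 430.49 m/s².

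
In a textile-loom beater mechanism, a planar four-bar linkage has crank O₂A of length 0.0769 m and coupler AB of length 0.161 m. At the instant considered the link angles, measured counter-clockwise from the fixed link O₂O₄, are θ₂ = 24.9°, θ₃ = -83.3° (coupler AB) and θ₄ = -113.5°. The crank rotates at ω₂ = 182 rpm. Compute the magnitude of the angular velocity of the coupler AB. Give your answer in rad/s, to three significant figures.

12.0

ω₂ = 19.06 rad/s (from 182 rpm).
Differentiating the loop-closure r₂e^{iθ₂}+r₃e^{iθ₃}=r₁+r₄e^{iθ₄} gives r₂ω₂e^{iθ₂}+r₃ω₃e^{iθ₃}=r₄ω₄e^{iθ₄}.
Eliminating the other unknown: ω₃ = r₂ω₂ sin(θ₄−θ₂) / [r₃ sin(θ₃−θ₄)].
Numerator sine = -0.66393; denominator sine = +0.50302.
Result = 0.0769·19.06·(-0.66393) / (0.161·(+0.50302)) = -12.015 rad/s; magnitude 12.015 rad/s.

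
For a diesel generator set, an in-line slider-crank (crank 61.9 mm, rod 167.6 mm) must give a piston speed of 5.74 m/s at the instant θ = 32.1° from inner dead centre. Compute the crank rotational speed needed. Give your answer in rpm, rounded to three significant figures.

1260

For an in-line slider-crank, |v_piston| = rω|sinθ|·[1 + r cosθ/√(L² − r² sin²θ)].
With r = 0.0619 m, L = 0.1676 m, θ = 32.1°: the bracketed kinematic factor |dx/dθ| = 0.043389 m.
ω = v/|dx/dθ| = 5.74/0.043389 = 132.29 rad/s.
N = 60ω/(2π) = 1263.3 rpm.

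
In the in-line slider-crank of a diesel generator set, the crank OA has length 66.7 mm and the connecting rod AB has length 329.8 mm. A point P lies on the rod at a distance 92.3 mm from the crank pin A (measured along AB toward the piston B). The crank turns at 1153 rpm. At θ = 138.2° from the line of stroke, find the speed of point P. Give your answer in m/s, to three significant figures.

6.72

ω = 120.7 rad/s.  Crank-pin speed |V_A| = rω = 8.0535 m/s, perpendicular to OA.
Rod angle: sinφ = −(r/L) sinθ ⇒ φ = -7.747°; ω_rod = −rω cosθ/√(L²−r²sin²θ) = +18.372 rad/s.
V_P = V_A + ω_rod × AP, with AP = 0.0923 m along the rod.
Components: V_Px = −rω sinθ − a·ω_rod·sinφ = -5.1393 m/s;  V_Py = rω cosθ + a·ω_rod·cosφ = -4.3234 m/s.
|V_P| = √(V_Px² + V_Py²) = 6.716 m/s.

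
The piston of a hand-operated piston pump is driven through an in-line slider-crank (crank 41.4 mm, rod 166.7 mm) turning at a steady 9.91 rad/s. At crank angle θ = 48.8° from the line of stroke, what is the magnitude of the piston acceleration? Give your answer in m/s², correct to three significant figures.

2.56

ω = 9.91 rad/s
x(θ) = r cosθ + √(L² − r² sin²θ); with ω constant, a = ω²·d²x/dθ².
d²x/dθ² = −r cosθ − r²(cos2θ)/√u − r⁴ sin²2θ/(4u^{3/2}),  u = L² − r² sin²θ = 0.0268186 m².
Substituting r = 0.0414 m, L = 0.1667 m, θ = 48.8°: d²x/dθ² = -0.02605 m.
a = ω²·d²x/dθ² = (9.91)²·(-0.02605) = -2.5583 m/s²;  |a| = 2.5583 m/s².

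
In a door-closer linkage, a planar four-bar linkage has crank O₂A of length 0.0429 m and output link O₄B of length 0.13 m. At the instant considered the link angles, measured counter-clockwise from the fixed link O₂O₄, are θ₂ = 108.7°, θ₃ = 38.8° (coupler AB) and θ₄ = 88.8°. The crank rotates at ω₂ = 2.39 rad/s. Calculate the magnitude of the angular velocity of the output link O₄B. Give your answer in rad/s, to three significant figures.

ω₂ = 2.39 rad/s
Differentiating the loop-closure r₂e^{iθ₂}+r₃e^{iθ₃}=r₁+r₄e^{iθ₄} gives r₂ω₂e^{iθ₂}+r₃ω₃e^{iθ₃}=r₄ω₄e^{iθ₄}.
Eliminating the other unknown: ω₄ = r₂ω₂ sin(θ₂−θ₃) / [r₄ sin(θ₄−θ₃)].
Numerator sine = +0.93909; denominator sine = +0.76604.
Result = 0.0429·2.39·(+0.93909) / (0.13·(+0.76604)) = +0.96687 rad/s; magnitude 0.96687 rad/s.

0.967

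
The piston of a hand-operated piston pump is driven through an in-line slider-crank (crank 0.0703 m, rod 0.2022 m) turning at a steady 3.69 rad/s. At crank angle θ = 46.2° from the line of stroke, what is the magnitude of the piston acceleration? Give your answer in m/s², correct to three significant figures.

0.659

ω = 3.69 rad/s
x(θ) = r cosθ + √(L² − r² sin²θ); with ω constant, a = ω²·d²x/dθ².
d²x/dθ² = −r cosθ − r²(cos2θ)/√u − r⁴ sin²2θ/(4u^{3/2}),  u = L² − r² sin²θ = 0.0383103 m².
Substituting r = 0.0703 m, L = 0.2022 m, θ = 46.2°: d²x/dθ² = -0.048413 m.
a = ω²·d²x/dθ² = (3.69)²·(-0.048413) = -0.6592 m/s²;  |a| = 0.6592 m/s².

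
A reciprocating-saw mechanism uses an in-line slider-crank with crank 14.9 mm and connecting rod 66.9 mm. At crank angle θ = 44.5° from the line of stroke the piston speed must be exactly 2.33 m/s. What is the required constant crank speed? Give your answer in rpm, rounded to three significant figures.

1840

For an in-line slider-crank, |v_piston| = rω|sinθ|·[1 + r cosθ/√(L² − r² sin²θ)].
With r = 0.0149 m, L = 0.0669 m, θ = 44.5°: the bracketed kinematic factor |dx/dθ| = 0.012123 m.
ω = v/|dx/dθ| = 2.33/0.012123 = 192.19 rad/s.
N = 60ω/(2π) = 1835.3 rpm.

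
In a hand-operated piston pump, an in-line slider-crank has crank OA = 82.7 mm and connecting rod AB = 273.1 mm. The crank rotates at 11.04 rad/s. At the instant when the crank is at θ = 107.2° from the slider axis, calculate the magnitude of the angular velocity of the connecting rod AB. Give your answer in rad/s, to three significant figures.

1.03

ω = 11.04 rad/s
The rod makes angle φ with the slider axis where L sinφ = r sinθ; differentiating, L cosφ·φ̇ = r ω cosθ.
L cosφ = √(L² − r² sin²θ) = 0.26142 m.
|ω_rod| = r ω |cosθ| / √(L² − r² sin²θ) = 0.0827·11.04·0.29571/0.26142 = 1.0327 rad/s.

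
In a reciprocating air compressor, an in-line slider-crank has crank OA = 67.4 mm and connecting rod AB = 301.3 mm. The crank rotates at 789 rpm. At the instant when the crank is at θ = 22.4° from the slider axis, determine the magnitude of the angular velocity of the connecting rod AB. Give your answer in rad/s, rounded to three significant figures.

17.2

ω = 82.62 rad/s (converted from 789 rpm).
The rod makes angle φ with the slider axis where L sinφ = r sinθ; differentiating, L cosφ·φ̇ = r ω cosθ.
L cosφ = √(L² − r² sin²θ) = 0.3002 m.
|ω_rod| = r ω |cosθ| / √(L² − r² sin²θ) = 0.0674·82.62·0.92455/0.3002 = 17.151 rad/s.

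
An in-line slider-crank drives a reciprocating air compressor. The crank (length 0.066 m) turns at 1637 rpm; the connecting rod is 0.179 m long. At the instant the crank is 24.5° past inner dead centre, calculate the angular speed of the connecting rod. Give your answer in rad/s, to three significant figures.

ω = 171.4 rad/s (converted from 1637 rpm).
The rod makes angle φ with the slider axis where L sinφ = r sinθ; differentiating, L cosφ·φ̇ = r ω cosθ.
L cosφ = √(L² − r² sin²θ) = 0.1769 m.
|ω_rod| = r ω |cosθ| / √(L² − r² sin²θ) = 0.066·171.4·0.90996/0.1769 = 58.201 rad/s.

58.2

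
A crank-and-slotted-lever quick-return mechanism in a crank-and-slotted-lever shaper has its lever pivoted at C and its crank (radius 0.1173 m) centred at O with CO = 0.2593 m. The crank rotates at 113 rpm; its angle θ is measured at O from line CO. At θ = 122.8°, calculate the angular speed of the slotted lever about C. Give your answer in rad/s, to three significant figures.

0.669

ω = 11.83 rad/s (from 113 rpm).
Crank pin A relative to C: A = (d + r cosθ, r sinθ); lever angle φ = atan2(r sinθ, d + r cosθ).
Differentiating tanφ: φ̇ = rω(d cosθ + r)/(d² + r² + 2dr cosθ).
d² + r² + 2dr cosθ = |CA|² = 0.0480427 m²;  d cosθ + r = -0.023165 m.
|ω_lever| = |0.1173·11.83·-0.023165| / 0.0480427 = 0.66928 rad/s.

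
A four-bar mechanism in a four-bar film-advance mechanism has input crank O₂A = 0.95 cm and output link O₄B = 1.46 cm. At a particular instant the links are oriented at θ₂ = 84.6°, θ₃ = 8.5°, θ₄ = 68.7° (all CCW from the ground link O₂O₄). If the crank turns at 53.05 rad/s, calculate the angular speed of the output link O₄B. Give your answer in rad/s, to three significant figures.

38.6

ω₂ = 53.05 rad/s
Differentiating the loop-closure r₂e^{iθ₂}+r₃e^{iθ₃}=r₁+r₄e^{iθ₄} gives r₂ω₂e^{iθ₂}+r₃ω₃e^{iθ₃}=r₄ω₄e^{iθ₄}.
Eliminating the other unknown: ω₄ = r₂ω₂ sin(θ₂−θ₃) / [r₄ sin(θ₄−θ₃)].
Numerator sine = +0.97072; denominator sine = +0.86777.
Result = 0.0095·53.05·(+0.97072) / (0.0146·(+0.86777)) = +38.614 rad/s; magnitude 38.614 rad/s.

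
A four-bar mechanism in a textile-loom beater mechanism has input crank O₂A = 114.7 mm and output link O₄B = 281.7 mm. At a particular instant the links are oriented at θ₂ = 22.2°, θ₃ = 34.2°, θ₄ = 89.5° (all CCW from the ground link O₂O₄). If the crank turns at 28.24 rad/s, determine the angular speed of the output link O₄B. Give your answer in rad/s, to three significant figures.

ω₂ = 28.24 rad/s
Differentiating the loop-closure r₂e^{iθ₂}+r₃e^{iθ₃}=r₁+r₄e^{iθ₄} gives r₂ω₂e^{iθ₂}+r₃ω₃e^{iθ₃}=r₄ω₄e^{iθ₄}.
Eliminating the other unknown: ω₄ = r₂ω₂ sin(θ₂−θ₃) / [r₄ sin(θ₄−θ₃)].
Numerator sine = -0.20791; denominator sine = +0.82214.
Result = 0.1147·28.24·(-0.20791) / (0.2817·(+0.82214)) = -2.9079 rad/s; magnitude 2.9079 rad/s.

2.91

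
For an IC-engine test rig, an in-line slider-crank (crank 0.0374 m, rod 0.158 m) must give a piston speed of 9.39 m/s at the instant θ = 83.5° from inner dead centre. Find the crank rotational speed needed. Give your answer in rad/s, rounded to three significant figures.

246

For an in-line slider-crank, |v_piston| = rω|sinθ|·[1 + r cosθ/√(L² − r² sin²θ)].
With r = 0.0374 m, L = 0.158 m, θ = 83.5°: the bracketed kinematic factor |dx/dθ| = 0.038184 m.
ω = v/|dx/dθ| = 9.39/0.038184 = 245.91 rad/s.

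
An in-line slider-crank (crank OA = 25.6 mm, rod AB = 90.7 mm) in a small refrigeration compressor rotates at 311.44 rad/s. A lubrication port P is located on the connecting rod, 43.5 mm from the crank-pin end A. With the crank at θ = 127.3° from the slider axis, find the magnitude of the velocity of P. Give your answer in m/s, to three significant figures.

ω = 311.4 rad/s.  Crank-pin speed |V_A| = rω = 7.9729 m/s, perpendicular to OA.
Rod angle: sinφ = −(r/L) sinθ ⇒ φ = -12.975°; ω_rod = −rω cosθ/√(L²−r²sin²θ) = +54.664 rad/s.
V_P = V_A + ω_rod × AP, with AP = 0.0435 m along the rod.
Components: V_Px = −rω sinθ − a·ω_rod·sinφ = -5.8083 m/s;  V_Py = rω cosθ + a·ω_rod·cosφ = -2.5143 m/s.
|V_P| = √(V_Px² + V_Py²) = 6.3291 m/s.

6.33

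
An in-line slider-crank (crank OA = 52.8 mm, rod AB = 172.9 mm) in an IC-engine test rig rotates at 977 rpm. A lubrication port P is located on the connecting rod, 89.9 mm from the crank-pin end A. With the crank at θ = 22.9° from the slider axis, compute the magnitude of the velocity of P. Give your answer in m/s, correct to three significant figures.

3.39

ω = 102.3 rad/s.  Crank-pin speed |V_A| = rω = 5.402 m/s, perpendicular to OA.
Rod angle: sinφ = −(r/L) sinθ ⇒ φ = -6.825°; ω_rod = −rω cosθ/√(L²−r²sin²θ) = -28.987 rad/s.
V_P = V_A + ω_rod × AP, with AP = 0.0899 m along the rod.
Components: V_Px = −rω sinθ − a·ω_rod·sinφ = -2.4117 m/s;  V_Py = rω cosθ + a·ω_rod·cosφ = +2.3888 m/s.
|V_P| = √(V_Px² + V_Py²) = 3.3945 m/s.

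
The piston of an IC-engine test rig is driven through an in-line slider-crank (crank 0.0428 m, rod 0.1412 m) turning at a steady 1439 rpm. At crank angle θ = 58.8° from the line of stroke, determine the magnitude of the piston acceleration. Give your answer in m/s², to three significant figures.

368

ω = 2π·1439/60 = 150.7 rad/s
x(θ) = r cosθ + √(L² − r² sin²θ); with ω constant, a = ω²·d²x/dθ².
d²x/dθ² = −r cosθ − r²(cos2θ)/√u − r⁴ sin²2θ/(4u^{3/2}),  u = L² − r² sin²θ = 0.0185972 m².
Substituting r = 0.0428 m, L = 0.1412 m, θ = 58.8°: d²x/dθ² = -0.016208 m.
a = ω²·d²x/dθ² = (150.7)²·(-0.016208) = -368.05 m/s²;  |a| = 368.05 m/s².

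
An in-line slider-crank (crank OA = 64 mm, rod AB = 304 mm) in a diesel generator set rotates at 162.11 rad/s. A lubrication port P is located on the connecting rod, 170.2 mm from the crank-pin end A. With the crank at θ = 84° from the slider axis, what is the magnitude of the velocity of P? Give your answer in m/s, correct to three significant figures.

10.5

ω = 162.1 rad/s.  Crank-pin speed |V_A| = rω = 10.375 m/s, perpendicular to OA.
Rod angle: sinφ = −(r/L) sinθ ⇒ φ = -12.086°; ω_rod = −rω cosθ/√(L²−r²sin²θ) = -3.6483 rad/s.
V_P = V_A + ω_rod × AP, with AP = 0.1702 m along the rod.
Components: V_Px = −rω sinθ − a·ω_rod·sinφ = -10.448 m/s;  V_Py = rω cosθ + a·ω_rod·cosφ = +0.47732 m/s.
|V_P| = √(V_Px² + V_Py²) = 10.459 m/s.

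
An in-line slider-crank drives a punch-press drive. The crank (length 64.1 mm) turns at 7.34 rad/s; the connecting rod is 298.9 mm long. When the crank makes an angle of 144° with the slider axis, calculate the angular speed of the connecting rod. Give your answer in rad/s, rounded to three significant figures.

ω = 7.34 rad/s
The rod makes angle φ with the slider axis where L sinφ = r sinθ; differentiating, L cosφ·φ̇ = r ω cosθ.
L cosφ = √(L² − r² sin²θ) = 0.29652 m.
|ω_rod| = r ω |cosθ| / √(L² − r² sin²θ) = 0.0641·7.34·0.80902/0.29652 = 1.2837 rad/s.

1.28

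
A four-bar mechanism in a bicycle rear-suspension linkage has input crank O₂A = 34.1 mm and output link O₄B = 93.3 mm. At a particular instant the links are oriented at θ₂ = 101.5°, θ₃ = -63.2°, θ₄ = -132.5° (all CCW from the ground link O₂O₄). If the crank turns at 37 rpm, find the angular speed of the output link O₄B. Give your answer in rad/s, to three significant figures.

ω₂ = 3.875 rad/s (from 37 rpm).
Differentiating the loop-closure r₂e^{iθ₂}+r₃e^{iθ₃}=r₁+r₄e^{iθ₄} gives r₂ω₂e^{iθ₂}+r₃ω₃e^{iθ₃}=r₄ω₄e^{iθ₄}.
Eliminating the other unknown: ω₄ = r₂ω₂ sin(θ₂−θ₃) / [r₄ sin(θ₄−θ₃)].
Numerator sine = +0.26387; denominator sine = -0.93544.
Result = 0.0341·3.875·(+0.26387) / (0.0933·(-0.93544)) = -0.39947 rad/s; magnitude 0.39947 rad/s.

0.399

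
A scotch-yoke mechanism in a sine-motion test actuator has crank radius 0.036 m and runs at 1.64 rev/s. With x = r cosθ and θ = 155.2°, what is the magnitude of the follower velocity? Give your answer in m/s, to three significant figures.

ω = 10.3 rad/s (from 1.64 rev/s).
x = r cosθ ⇒ ẋ = −rω sinθ.
|v| = rω|sinθ| = 0.036·10.3·|sin 155.2°| = 0.1556 m/s.

0.156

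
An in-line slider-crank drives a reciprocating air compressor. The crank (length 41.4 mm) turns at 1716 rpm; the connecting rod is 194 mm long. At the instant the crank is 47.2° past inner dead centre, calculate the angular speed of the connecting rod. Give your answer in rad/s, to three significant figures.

26.4

ω = 179.7 rad/s (converted from 1716 rpm).
The rod makes angle φ with the slider axis where L sinφ = r sinθ; differentiating, L cosφ·φ̇ = r ω cosθ.
L cosφ = √(L² − r² sin²θ) = 0.19161 m.
|ω_rod| = r ω |cosθ| / √(L² − r² sin²θ) = 0.0414·179.7·0.67944/0.19161 = 26.381 rad/s.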